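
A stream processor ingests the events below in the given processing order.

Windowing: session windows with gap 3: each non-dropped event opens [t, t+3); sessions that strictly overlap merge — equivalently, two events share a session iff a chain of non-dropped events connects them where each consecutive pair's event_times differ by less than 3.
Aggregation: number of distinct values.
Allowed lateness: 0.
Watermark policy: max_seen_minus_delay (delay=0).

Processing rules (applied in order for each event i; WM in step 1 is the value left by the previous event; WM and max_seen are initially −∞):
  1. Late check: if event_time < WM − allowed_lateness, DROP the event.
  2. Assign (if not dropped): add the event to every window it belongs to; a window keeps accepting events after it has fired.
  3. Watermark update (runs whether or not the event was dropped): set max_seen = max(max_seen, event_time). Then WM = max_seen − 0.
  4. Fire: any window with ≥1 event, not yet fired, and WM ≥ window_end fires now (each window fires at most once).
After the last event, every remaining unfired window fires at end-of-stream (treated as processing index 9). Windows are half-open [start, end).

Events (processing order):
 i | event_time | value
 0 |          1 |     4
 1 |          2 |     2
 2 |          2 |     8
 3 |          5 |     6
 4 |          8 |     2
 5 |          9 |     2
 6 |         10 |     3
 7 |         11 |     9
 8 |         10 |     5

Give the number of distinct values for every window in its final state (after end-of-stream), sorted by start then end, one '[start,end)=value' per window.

i=0 t=1 v=4: → [1,4); WM=1
i=1 t=2 v=2: → [1,5); WM=2
i=2 t=2 v=8: → [1,5); WM=2
i=3 t=5 v=6: → [5,8); WM=5
i=4 t=8 v=2: → [8,11); WM=8
i=5 t=9 v=2: → [8,12); WM=9
i=6 t=10 v=3: → [8,13); WM=10
i=7 t=11 v=9: → [8,14); WM=11
i=8 t=10 v=5: DROP (t<11-0); WM=11

[1,5)=3 [5,8)=1 [8,14)=3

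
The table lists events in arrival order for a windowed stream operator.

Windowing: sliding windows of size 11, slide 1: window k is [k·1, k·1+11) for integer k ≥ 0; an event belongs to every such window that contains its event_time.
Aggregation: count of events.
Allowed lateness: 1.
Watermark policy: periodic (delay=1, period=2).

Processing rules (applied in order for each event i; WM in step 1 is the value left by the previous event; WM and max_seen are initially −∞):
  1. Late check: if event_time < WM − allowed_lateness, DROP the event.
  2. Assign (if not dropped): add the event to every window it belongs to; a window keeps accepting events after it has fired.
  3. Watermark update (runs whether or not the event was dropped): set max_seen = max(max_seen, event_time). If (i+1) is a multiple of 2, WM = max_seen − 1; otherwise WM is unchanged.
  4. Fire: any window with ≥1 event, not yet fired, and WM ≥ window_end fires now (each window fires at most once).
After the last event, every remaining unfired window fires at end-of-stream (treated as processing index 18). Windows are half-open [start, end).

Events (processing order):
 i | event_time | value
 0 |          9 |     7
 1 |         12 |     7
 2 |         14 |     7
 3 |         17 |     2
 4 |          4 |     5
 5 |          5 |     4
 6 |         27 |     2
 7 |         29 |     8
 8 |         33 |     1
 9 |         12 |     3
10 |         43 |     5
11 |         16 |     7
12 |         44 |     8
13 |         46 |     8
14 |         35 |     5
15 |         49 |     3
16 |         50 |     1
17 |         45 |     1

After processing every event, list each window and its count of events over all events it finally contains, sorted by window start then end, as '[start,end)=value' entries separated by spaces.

[0,11)=1 [1,12)=1 [2,13)=2 [3,14)=2 [4,15)=3 [5,16)=3 [6,17)=3 [7,18)=4 [8,19)=4 [9,20)=4 [10,21)=3 [11,22)=3 [12,23)=3 [13,24)=2 [14,25)=2 [15,26)=1 [16,27)=1 [17,28)=2 [18,29)=1 [19,30)=2 [20,31)=2 [21,32)=2 [22,33)=2 [23,34)=3 [24,35)=3 [25,36)=3 [26,37)=3 [27,38)=3 [28,39)=2 [29,40)=2 [30,41)=1 [31,42)=1 [32,43)=1 [33,44)=2 [34,45)=2 [35,46)=2 [36,47)=3 [37,48)=3 [38,49)=3 [39,50)=4 [40,51)=5 [41,52)=5 [42,53)=5 [43,54)=5 [44,55)=4 [45,56)=3 [46,57)=3 [47,58)=2 [48,59)=2 [49,60)=2 [50,61)=1

i=0 t=9 v=7: → [9,20),[8,19),[7,18),[6,17),[5,16),[4,15),[3,14),[2,13),[1,12),[0,11); WM=−∞
i=1 t=12 v=7: → [12,23),[11,22),[10,21),[9,20),[8,19),[7,18),[6,17),[5,16),[4,15),[3,14),[2,13); WM=11; [0,11) fires=1
i=2 t=14 v=7: → [14,25),[13,24),[12,23),[11,22),[10,21),[9,20),[8,19),[7,18),[6,17),[5,16),[4,15); WM=11
i=3 t=17 v=2: → [17,28),[16,27),[15,26),[14,25),[13,24),[12,23),[11,22),[10,21),[9,20),[8,19),[7,18); WM=16; [1,12) fires=1 [2,13) fires=2 [3,14) fires=2 [4,15) fires=3 [5,16) fires=3
i=4 t=4 v=5: DROP (t<16-1); WM=16
i=5 t=5 v=4: DROP (t<16-1); WM=16
i=6 t=27 v=2: → [27,38),[26,37),[25,36),[24,35),[23,34),[22,33),[21,32),[20,31),[19,30),[18,29),[17,28); WM=16
i=7 t=29 v=8: → [29,40),[28,39),[27,38),[26,37),[25,36),[24,35),[23,34),[22,33),[21,32),[20,31),[19,30); WM=28; [6,17) fires=3 [7,18) fires=4 [8,19) fires=4 [9,20) fires=4 [10,21) fires=3 [11,22) fires=3 [12,23) fires=3 [13,24) fires=2 [14,25) fires=2 [15,26) fires=1 [16,27) fires=1 [17,28) fires=2
i=8 t=33 v=1: → [33,44),[32,43),[31,42),[30,41),[29,40),[28,39),[27,38),[26,37),[25,36),[24,35),[23,34); WM=28
i=9 t=12 v=3: DROP (t<28-1); WM=32; [18,29) fires=1 [19,30) fires=2 [20,31) fires=2 [21,32) fires=2
i=10 t=43 v=5: → [43,54),[42,53),[41,52),[40,51),[39,50),[38,49),[37,48),[36,47),[35,46),[34,45),[33,44); WM=32
i=11 t=16 v=7: DROP (t<32-1); WM=42; [22,33) fires=2 [23,34) fires=3 [24,35) fires=3 [25,36) fires=3 [26,37) fires=3 [27,38) fires=3 [28,39) fires=2 [29,40) fires=2 [30,41) fires=1 [31,42) fires=1
i=12 t=44 v=8: → [44,55),[43,54),[42,53),[41,52),[40,51),[39,50),[38,49),[37,48),[36,47),[35,46),[34,45); WM=42
i=13 t=46 v=8: → [46,57),[45,56),[44,55),[43,54),[42,53),[41,52),[40,51),[39,50),[38,49),[37,48),[36,47); WM=45; [32,43) fires=1 [33,44) fires=2 [34,45) fires=2
i=14 t=35 v=5: DROP (t<45-1); WM=45
i=15 t=49 v=3: → [49,60),[48,59),[47,58),[46,57),[45,56),[44,55),[43,54),[42,53),[41,52),[40,51),[39,50); WM=48; [35,46) fires=2 [36,47) fires=3 [37,48) fires=3
i=16 t=50 v=1: → [50,61),[49,60),[48,59),[47,58),[46,57),[45,56),[44,55),[43,54),[42,53),[41,52),[40,51); WM=48
i=17 t=45 v=1: DROP (t<48-1); WM=49; [38,49) fires=3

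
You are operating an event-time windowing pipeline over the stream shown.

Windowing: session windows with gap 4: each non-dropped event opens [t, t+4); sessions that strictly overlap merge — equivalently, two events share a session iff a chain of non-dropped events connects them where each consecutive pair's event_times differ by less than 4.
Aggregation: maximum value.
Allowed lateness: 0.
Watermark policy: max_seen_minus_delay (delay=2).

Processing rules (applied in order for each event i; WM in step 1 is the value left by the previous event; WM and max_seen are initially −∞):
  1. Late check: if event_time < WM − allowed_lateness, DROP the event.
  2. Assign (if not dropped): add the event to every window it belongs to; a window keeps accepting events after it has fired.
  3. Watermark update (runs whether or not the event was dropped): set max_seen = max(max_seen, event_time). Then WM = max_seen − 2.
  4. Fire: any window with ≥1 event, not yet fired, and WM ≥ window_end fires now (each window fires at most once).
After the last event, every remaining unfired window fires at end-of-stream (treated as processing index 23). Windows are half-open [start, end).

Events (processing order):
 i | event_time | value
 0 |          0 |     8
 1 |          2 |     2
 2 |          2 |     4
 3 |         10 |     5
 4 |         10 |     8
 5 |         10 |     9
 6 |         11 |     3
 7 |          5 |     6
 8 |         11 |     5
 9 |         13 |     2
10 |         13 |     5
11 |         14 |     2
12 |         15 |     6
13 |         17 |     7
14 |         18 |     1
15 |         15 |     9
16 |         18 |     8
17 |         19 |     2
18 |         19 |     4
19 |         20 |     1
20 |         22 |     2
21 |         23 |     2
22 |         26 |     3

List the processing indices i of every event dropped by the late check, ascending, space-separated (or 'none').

i=0 t=0 v=8: → [0,4); WM=-2
i=1 t=2 v=2: → [0,6); WM=0
i=2 t=2 v=4: → [0,6); WM=0
i=3 t=10 v=5: → [10,14); WM=8
i=4 t=10 v=8: → [10,14); WM=8
i=5 t=10 v=9: → [10,14); WM=8
i=6 t=11 v=3: → [10,15); WM=9
i=7 t=5 v=6: DROP (t<9-0); WM=9
i=8 t=11 v=5: → [10,15); WM=9
i=9 t=13 v=2: → [10,17); WM=11
i=10 t=13 v=5: → [10,17); WM=11
i=11 t=14 v=2: → [10,18); WM=12
i=12 t=15 v=6: → [10,19); WM=13
i=13 t=17 v=7: → [10,21); WM=15
i=14 t=18 v=1: → [10,22); WM=16
i=15 t=15 v=9: DROP (t<16-0); WM=16
i=16 t=18 v=8: → [10,22); WM=16
i=17 t=19 v=2: → [10,23); WM=17
i=18 t=19 v=4: → [10,23); WM=17
i=19 t=20 v=1: → [10,24); WM=18
i=20 t=22 v=2: → [10,26); WM=20
i=21 t=23 v=2: → [10,27); WM=21
i=22 t=26 v=3: → [10,30); WM=24

7 15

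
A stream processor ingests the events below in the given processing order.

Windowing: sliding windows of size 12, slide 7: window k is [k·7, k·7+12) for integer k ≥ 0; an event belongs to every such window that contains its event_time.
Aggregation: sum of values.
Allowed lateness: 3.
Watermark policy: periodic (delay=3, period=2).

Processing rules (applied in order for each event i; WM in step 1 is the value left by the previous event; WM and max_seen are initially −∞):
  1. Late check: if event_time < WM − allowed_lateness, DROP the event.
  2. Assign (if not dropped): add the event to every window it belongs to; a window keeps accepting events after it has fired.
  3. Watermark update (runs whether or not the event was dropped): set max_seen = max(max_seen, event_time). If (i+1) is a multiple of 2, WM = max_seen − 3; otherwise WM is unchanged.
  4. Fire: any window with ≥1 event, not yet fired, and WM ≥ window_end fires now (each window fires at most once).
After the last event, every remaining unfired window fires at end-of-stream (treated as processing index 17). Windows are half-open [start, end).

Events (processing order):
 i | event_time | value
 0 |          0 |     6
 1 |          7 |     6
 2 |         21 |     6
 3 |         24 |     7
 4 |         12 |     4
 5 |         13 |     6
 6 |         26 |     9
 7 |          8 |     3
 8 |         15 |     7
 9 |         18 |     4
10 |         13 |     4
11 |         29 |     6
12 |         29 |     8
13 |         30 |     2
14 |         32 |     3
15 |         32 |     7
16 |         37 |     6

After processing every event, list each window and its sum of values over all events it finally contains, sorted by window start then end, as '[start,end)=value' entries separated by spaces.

i=0 t=0 v=6: → [0,12); WM=−∞
i=1 t=7 v=6: → [7,19),[0,12); WM=4
i=2 t=21 v=6: → [21,33),[14,26); WM=4
i=3 t=24 v=7: → [21,33),[14,26); WM=21; [0,12) fires=12 [7,19) fires=6
i=4 t=12 v=4: DROP (t<21-3); WM=21
i=5 t=13 v=6: DROP (t<21-3); WM=21
i=6 t=26 v=9: → [21,33); WM=21
i=7 t=8 v=3: DROP (t<21-3); WM=23
i=8 t=15 v=7: DROP (t<23-3); WM=23
i=9 t=18 v=4: DROP (t<23-3); WM=23
i=10 t=13 v=4: DROP (t<23-3); WM=23
i=11 t=29 v=6: → [28,40),[21,33); WM=26; [14,26) fires=13
i=12 t=29 v=8: → [28,40),[21,33); WM=26
i=13 t=30 v=2: → [28,40),[21,33); WM=27
i=14 t=32 v=3: → [28,40),[21,33); WM=27
i=15 t=32 v=7: → [28,40),[21,33); WM=29
i=16 t=37 v=6: → [35,47),[28,40); WM=29

[0,12)=12 [7,19)=6 [14,26)=13 [21,33)=48 [28,40)=32 [35,47)=6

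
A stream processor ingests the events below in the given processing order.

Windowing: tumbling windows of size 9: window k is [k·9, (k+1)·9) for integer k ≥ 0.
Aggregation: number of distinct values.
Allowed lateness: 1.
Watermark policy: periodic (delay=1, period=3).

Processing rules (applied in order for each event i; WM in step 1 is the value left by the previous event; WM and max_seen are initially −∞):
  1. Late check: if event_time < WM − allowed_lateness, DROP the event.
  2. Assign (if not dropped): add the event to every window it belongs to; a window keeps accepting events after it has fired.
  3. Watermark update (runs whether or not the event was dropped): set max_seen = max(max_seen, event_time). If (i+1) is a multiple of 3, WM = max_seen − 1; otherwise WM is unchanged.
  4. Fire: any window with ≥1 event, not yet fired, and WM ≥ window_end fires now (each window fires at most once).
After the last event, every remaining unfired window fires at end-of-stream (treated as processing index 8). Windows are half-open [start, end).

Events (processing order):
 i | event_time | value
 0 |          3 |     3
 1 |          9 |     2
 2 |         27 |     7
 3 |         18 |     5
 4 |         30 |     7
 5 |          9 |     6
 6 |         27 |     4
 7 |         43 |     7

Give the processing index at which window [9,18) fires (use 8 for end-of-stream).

i=0 t=3 v=3: → [0,9); WM=−∞
i=1 t=9 v=2: → [9,18); WM=−∞
i=2 t=27 v=7: → [27,36); WM=26; [0,9) fires=1 [9,18) fires=1
i=3 t=18 v=5: DROP (t<26-1); WM=26
i=4 t=30 v=7: → [27,36); WM=26
i=5 t=9 v=6: DROP (t<26-1); WM=29
i=6 t=27 v=4: DROP (t<29-1); WM=29
i=7 t=43 v=7: → [36,45); WM=29

2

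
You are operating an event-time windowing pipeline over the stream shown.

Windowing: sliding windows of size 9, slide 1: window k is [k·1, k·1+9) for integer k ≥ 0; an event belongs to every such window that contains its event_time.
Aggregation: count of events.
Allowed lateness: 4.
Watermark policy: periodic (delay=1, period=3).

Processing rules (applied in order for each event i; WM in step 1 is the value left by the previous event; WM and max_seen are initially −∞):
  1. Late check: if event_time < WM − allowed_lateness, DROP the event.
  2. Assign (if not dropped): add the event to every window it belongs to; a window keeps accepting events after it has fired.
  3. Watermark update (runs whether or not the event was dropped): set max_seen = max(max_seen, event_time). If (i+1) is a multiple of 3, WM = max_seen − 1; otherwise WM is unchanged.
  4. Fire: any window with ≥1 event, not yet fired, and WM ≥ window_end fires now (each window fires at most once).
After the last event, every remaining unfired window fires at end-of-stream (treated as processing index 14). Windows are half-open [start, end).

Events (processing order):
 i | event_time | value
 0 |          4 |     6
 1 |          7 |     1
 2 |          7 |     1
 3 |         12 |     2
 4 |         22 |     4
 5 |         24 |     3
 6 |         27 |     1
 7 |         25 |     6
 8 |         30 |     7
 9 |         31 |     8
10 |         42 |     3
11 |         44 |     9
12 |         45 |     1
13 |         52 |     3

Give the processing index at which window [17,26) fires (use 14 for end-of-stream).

i=0 t=4 v=6: → [4,13),[3,12),[2,11),[1,10),[0,9); WM=−∞
i=1 t=7 v=1: → [7,16),[6,15),[5,14),[4,13),[3,12),[2,11),[1,10),[0,9); WM=−∞
i=2 t=7 v=1: → [7,16),[6,15),[5,14),[4,13),[3,12),[2,11),[1,10),[0,9); WM=6
i=3 t=12 v=2: → [12,21),[11,20),[10,19),[9,18),[8,17),[7,16),[6,15),[5,14),[4,13); WM=6
i=4 t=22 v=4: → [22,31),[21,30),[20,29),[19,28),[18,27),[17,26),[16,25),[15,24),[14,23); WM=6
i=5 t=24 v=3: → [24,33),[23,32),[22,31),[21,30),[20,29),[19,28),[18,27),[17,26),[16,25); WM=23; [0,9) fires=3 [1,10) fires=3 [2,11) fires=3 [3,12) fires=3 [4,13) fires=4 [5,14) fires=3 [6,15) fires=3 [7,16) fires=3 [8,17) fires=1 [9,18) fires=1 [10,19) fires=1 [11,20) fires=1 [12,21) fires=1 [14,23) fires=1
i=6 t=27 v=1: → [27,36),[26,35),[25,34),[24,33),[23,32),[22,31),[21,30),[20,29),[19,28); WM=23
i=7 t=25 v=6: → [25,34),[24,33),[23,32),[22,31),[21,30),[20,29),[19,28),[18,27),[17,26); WM=23
i=8 t=30 v=7: → [30,39),[29,38),[28,37),[27,36),[26,35),[25,34),[24,33),[23,32),[22,31); WM=29; [15,24) fires=1 [16,25) fires=2 [17,26) fires=3 [18,27) fires=3 [19,28) fires=4 [20,29) fires=4
i=9 t=31 v=8: → [31,40),[30,39),[29,38),[28,37),[27,36),[26,35),[25,34),[24,33),[23,32); WM=29
i=10 t=42 v=3: → [42,51),[41,50),[40,49),[39,48),[38,47),[37,46),[36,45),[35,44),[34,43); WM=29
i=11 t=44 v=9: → [44,53),[43,52),[42,51),[41,50),[40,49),[39,48),[38,47),[37,46),[36,45); WM=43; [21,30) fires=4 [22,31) fires=5 [23,32) fires=5 [24,33) fires=5 [25,34) fires=4 [26,35) fires=3 [27,36) fires=3 [28,37) fires=2 [29,38) fires=2 [30,39) fires=2 [31,40) fires=1 [34,43) fires=1
i=12 t=45 v=1: → [45,54),[44,53),[43,52),[42,51),[41,50),[40,49),[39,48),[38,47),[37,46); WM=43
i=13 t=52 v=3: → [52,61),[51,60),[50,59),[49,58),[48,57),[47,56),[46,55),[45,54),[44,53); WM=43

8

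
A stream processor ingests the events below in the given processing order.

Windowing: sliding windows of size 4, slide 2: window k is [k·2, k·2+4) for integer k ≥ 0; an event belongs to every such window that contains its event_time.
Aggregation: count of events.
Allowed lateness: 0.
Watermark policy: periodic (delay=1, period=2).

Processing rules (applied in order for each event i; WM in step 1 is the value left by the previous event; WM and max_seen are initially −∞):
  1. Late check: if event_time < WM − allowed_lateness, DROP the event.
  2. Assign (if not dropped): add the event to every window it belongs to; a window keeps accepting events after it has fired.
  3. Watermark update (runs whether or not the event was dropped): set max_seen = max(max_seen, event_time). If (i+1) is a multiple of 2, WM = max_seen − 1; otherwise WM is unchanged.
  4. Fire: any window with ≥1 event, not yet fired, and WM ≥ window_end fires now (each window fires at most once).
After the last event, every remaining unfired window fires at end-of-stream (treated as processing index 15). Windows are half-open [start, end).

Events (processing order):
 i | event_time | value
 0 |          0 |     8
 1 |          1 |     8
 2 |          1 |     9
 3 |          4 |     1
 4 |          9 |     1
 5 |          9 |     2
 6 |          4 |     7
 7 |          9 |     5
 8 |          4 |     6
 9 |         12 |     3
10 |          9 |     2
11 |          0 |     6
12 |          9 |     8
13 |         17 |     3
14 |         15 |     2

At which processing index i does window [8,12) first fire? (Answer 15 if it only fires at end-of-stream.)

i=0 t=0 v=8: → [0,4); WM=−∞
i=1 t=1 v=8: → [0,4); WM=0
i=2 t=1 v=9: → [0,4); WM=0
i=3 t=4 v=1: → [4,8),[2,6); WM=3
i=4 t=9 v=1: → [8,12),[6,10); WM=3
i=5 t=9 v=2: → [8,12),[6,10); WM=8; [0,4) fires=3 [2,6) fires=1 [4,8) fires=1
i=6 t=4 v=7: DROP (t<8-0); WM=8
i=7 t=9 v=5: → [8,12),[6,10); WM=8
i=8 t=4 v=6: DROP (t<8-0); WM=8
i=9 t=12 v=3: → [12,16),[10,14); WM=11; [6,10) fires=3
i=10 t=9 v=2: DROP (t<11-0); WM=11
i=11 t=0 v=6: DROP (t<11-0); WM=11
i=12 t=9 v=8: DROP (t<11-0); WM=11
i=13 t=17 v=3: → [16,20),[14,18); WM=16; [8,12) fires=3 [10,14) fires=1 [12,16) fires=1
i=14 t=15 v=2: DROP (t<16-0); WM=16

13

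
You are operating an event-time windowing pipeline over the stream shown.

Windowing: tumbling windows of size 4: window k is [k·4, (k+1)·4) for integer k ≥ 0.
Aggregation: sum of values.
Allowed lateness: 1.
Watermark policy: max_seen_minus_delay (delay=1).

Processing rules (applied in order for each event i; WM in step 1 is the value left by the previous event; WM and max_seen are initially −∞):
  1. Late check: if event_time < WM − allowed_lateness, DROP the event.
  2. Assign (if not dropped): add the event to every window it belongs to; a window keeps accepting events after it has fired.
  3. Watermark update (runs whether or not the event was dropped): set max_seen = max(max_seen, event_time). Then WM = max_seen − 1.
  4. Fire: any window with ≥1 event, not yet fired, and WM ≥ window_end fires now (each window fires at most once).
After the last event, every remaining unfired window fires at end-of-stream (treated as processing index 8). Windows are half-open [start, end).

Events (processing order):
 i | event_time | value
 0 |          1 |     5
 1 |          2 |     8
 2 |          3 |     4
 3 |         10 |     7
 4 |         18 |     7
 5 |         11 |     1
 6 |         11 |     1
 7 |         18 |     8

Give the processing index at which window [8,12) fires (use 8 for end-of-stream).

i=0 t=1 v=5: → [0,4); WM=0
i=1 t=2 v=8: → [0,4); WM=1
i=2 t=3 v=4: → [0,4); WM=2
i=3 t=10 v=7: → [8,12); WM=9; [0,4) fires=17
i=4 t=18 v=7: → [16,20); WM=17; [8,12) fires=7
i=5 t=11 v=1: DROP (t<17-1); WM=17
i=6 t=11 v=1: DROP (t<17-1); WM=17
i=7 t=18 v=8: → [16,20); WM=17

4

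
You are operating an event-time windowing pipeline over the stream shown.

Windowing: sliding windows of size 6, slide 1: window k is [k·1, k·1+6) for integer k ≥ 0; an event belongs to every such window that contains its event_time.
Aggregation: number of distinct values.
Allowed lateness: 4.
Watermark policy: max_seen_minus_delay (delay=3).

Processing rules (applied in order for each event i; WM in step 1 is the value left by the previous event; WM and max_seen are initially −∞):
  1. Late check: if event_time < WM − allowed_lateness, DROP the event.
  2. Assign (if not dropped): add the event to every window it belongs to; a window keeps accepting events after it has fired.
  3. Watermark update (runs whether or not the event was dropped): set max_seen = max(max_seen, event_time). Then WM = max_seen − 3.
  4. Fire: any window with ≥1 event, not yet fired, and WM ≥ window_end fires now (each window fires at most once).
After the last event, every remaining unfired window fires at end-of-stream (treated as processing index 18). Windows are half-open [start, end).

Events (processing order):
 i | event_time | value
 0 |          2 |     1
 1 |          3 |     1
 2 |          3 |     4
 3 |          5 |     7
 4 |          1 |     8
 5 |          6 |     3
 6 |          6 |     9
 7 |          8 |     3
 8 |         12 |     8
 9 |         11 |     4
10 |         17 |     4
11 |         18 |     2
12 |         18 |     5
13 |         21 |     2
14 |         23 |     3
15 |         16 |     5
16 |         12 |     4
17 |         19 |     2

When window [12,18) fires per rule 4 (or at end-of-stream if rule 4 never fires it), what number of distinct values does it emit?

2

i=0 t=2 v=1: → [2,8),[1,7),[0,6); WM=-1
i=1 t=3 v=1: → [3,9),[2,8),[1,7),[0,6); WM=0
i=2 t=3 v=4: → [3,9),[2,8),[1,7),[0,6); WM=0
i=3 t=5 v=7: → [5,11),[4,10),[3,9),[2,8),[1,7),[0,6); WM=2
i=4 t=1 v=8: → [1,7),[0,6); WM=2
i=5 t=6 v=3: → [6,12),[5,11),[4,10),[3,9),[2,8),[1,7); WM=3
i=6 t=6 v=9: → [6,12),[5,11),[4,10),[3,9),[2,8),[1,7); WM=3
i=7 t=8 v=3: → [8,14),[7,13),[6,12),[5,11),[4,10),[3,9); WM=5
i=8 t=12 v=8: → [12,18),[11,17),[10,16),[9,15),[8,14),[7,13); WM=9; [0,6) fires=4 [1,7) fires=6 [2,8) fires=5 [3,9) fires=5
i=9 t=11 v=4: → [11,17),[10,16),[9,15),[8,14),[7,13),[6,12); WM=9
i=10 t=17 v=4: → [17,23),[16,22),[15,21),[14,20),[13,19),[12,18); WM=14; [4,10) fires=3 [5,11) fires=3 [6,12) fires=3 [7,13) fires=3 [8,14) fires=3
i=11 t=18 v=2: → [18,24),[17,23),[16,22),[15,21),[14,20),[13,19); WM=15; [9,15) fires=2
i=12 t=18 v=5: → [18,24),[17,23),[16,22),[15,21),[14,20),[13,19); WM=15
i=13 t=21 v=2: → [21,27),[20,26),[19,25),[18,24),[17,23),[16,22); WM=18; [10,16) fires=2 [11,17) fires=2 [12,18) fires=2
i=14 t=23 v=3: → [23,29),[22,28),[21,27),[20,26),[19,25),[18,24); WM=20; [13,19) fires=3 [14,20) fires=3
i=15 t=16 v=5: → [16,22),[15,21),[14,20),[13,19),[12,18),[11,17); WM=20
i=16 t=12 v=4: DROP (t<20-4); WM=20
i=17 t=19 v=2: → [19,25),[18,24),[17,23),[16,22),[15,21),[14,20); WM=20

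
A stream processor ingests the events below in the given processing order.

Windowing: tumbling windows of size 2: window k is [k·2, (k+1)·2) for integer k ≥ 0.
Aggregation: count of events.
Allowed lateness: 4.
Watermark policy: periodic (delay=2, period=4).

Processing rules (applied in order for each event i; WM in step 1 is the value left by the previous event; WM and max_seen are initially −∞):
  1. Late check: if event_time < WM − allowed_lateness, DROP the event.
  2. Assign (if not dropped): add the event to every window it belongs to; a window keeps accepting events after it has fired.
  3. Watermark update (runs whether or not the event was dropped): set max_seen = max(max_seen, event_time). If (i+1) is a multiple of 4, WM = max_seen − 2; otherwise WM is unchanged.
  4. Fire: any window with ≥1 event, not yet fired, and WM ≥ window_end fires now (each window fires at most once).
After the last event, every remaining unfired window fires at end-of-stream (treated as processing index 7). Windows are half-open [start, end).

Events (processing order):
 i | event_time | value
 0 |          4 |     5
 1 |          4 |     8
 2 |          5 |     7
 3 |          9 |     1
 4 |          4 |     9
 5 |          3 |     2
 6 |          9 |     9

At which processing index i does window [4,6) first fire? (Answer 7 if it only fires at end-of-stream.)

i=0 t=4 v=5: → [4,6); WM=−∞
i=1 t=4 v=8: → [4,6); WM=−∞
i=2 t=5 v=7: → [4,6); WM=−∞
i=3 t=9 v=1: → [8,10); WM=7; [4,6) fires=3
i=4 t=4 v=9: → [4,6); WM=7
i=5 t=3 v=2: → [2,4); WM=7; [2,4) fires=1
i=6 t=9 v=9: → [8,10); WM=7

3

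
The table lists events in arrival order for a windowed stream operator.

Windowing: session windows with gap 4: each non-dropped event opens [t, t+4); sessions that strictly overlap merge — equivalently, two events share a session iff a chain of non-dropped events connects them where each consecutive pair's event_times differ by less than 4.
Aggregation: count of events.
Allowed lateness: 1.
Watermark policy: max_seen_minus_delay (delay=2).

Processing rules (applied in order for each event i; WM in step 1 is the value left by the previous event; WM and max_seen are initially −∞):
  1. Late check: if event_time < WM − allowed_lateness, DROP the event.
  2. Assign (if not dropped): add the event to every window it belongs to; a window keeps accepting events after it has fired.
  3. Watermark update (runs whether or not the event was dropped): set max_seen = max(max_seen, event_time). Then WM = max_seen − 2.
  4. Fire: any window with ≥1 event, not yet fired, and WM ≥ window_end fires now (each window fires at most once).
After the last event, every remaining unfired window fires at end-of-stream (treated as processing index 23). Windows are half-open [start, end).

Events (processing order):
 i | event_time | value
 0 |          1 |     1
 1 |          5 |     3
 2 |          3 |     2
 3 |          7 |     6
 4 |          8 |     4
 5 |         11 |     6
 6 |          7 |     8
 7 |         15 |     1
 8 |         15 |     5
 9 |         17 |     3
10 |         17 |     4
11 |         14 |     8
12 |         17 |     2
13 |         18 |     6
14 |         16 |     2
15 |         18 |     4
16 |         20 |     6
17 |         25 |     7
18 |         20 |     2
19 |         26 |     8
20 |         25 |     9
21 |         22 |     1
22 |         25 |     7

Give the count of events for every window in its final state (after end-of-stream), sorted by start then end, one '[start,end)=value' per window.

i=0 t=1 v=1: → [1,5); WM=-1
i=1 t=5 v=3: → [5,9); WM=3
i=2 t=3 v=2: → [1,9); WM=3
i=3 t=7 v=6: → [1,11); WM=5
i=4 t=8 v=4: → [1,12); WM=6
i=5 t=11 v=6: → [1,15); WM=9
i=6 t=7 v=8: DROP (t<9-1); WM=9
i=7 t=15 v=1: → [15,19); WM=13
i=8 t=15 v=5: → [15,19); WM=13
i=9 t=17 v=3: → [15,21); WM=15
i=10 t=17 v=4: → [15,21); WM=15
i=11 t=14 v=8: → [1,21); WM=15
i=12 t=17 v=2: → [1,21); WM=15
i=13 t=18 v=6: → [1,22); WM=16
i=14 t=16 v=2: → [1,22); WM=16
i=15 t=18 v=4: → [1,22); WM=16
i=16 t=20 v=6: → [1,24); WM=18
i=17 t=25 v=7: → [25,29); WM=23
i=18 t=20 v=2: DROP (t<23-1); WM=23
i=19 t=26 v=8: → [25,30); WM=24
i=20 t=25 v=9: → [25,30); WM=24
i=21 t=22 v=1: DROP (t<24-1); WM=24
i=22 t=25 v=7: → [25,30); WM=24

[1,24)=16 [25,30)=4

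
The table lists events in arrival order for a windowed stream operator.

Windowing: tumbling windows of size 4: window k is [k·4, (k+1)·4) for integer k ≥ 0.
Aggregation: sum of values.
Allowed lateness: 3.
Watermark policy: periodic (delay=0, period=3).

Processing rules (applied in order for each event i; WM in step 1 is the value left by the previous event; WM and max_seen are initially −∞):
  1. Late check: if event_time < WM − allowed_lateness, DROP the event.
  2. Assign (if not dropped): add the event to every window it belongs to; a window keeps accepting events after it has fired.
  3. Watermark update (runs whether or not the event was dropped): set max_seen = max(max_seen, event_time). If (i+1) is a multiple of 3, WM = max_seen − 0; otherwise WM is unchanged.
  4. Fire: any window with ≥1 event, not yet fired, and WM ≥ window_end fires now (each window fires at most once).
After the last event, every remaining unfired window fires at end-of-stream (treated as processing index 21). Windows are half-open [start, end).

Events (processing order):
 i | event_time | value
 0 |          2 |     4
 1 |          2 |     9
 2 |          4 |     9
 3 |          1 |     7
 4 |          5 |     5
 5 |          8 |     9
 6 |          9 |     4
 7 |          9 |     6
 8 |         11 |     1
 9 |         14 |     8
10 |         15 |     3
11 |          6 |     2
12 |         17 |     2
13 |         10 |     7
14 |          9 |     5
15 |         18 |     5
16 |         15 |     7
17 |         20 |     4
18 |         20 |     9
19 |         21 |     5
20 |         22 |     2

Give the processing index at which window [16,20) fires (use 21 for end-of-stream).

i=0 t=2 v=4: → [0,4); WM=−∞
i=1 t=2 v=9: → [0,4); WM=−∞
i=2 t=4 v=9: → [4,8); WM=4; [0,4) fires=13
i=3 t=1 v=7: → [0,4); WM=4
i=4 t=5 v=5: → [4,8); WM=4
i=5 t=8 v=9: → [8,12); WM=8; [4,8) fires=14
i=6 t=9 v=4: → [8,12); WM=8
i=7 t=9 v=6: → [8,12); WM=8
i=8 t=11 v=1: → [8,12); WM=11
i=9 t=14 v=8: → [12,16); WM=11
i=10 t=15 v=3: → [12,16); WM=11
i=11 t=6 v=2: DROP (t<11-3); WM=15; [8,12) fires=20
i=12 t=17 v=2: → [16,20); WM=15
i=13 t=10 v=7: DROP (t<15-3); WM=15
i=14 t=9 v=5: DROP (t<15-3); WM=17; [12,16) fires=11
i=15 t=18 v=5: → [16,20); WM=17
i=16 t=15 v=7: → [12,16); WM=17
i=17 t=20 v=4: → [20,24); WM=20; [16,20) fires=7
i=18 t=20 v=9: → [20,24); WM=20
i=19 t=21 v=5: → [20,24); WM=20
i=20 t=22 v=2: → [20,24); WM=22

17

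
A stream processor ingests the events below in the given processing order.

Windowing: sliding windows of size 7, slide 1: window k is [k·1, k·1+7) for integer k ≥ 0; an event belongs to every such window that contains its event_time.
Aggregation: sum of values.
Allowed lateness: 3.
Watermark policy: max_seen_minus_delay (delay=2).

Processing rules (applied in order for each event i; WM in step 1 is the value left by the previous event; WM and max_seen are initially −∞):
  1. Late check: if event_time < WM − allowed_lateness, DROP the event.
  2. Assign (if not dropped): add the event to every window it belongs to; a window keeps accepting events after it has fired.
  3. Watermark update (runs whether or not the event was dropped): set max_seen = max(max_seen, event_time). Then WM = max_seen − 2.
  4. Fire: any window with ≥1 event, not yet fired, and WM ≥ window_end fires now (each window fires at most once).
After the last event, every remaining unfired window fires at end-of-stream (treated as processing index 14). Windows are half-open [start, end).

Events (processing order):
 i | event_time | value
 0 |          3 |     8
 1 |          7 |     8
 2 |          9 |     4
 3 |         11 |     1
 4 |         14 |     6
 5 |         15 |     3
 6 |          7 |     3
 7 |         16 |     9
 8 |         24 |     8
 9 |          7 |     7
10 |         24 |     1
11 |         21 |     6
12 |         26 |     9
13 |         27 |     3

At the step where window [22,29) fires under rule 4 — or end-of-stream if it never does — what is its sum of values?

i=0 t=3 v=8: → [3,10),[2,9),[1,8),[0,7); WM=1
i=1 t=7 v=8: → [7,14),[6,13),[5,12),[4,11),[3,10),[2,9),[1,8); WM=5
i=2 t=9 v=4: → [9,16),[8,15),[7,14),[6,13),[5,12),[4,11),[3,10); WM=7; [0,7) fires=8
i=3 t=11 v=1: → [11,18),[10,17),[9,16),[8,15),[7,14),[6,13),[5,12); WM=9; [1,8) fires=16 [2,9) fires=16
i=4 t=14 v=6: → [14,21),[13,20),[12,19),[11,18),[10,17),[9,16),[8,15); WM=12; [3,10) fires=20 [4,11) fires=12 [5,12) fires=13
i=5 t=15 v=3: → [15,22),[14,21),[13,20),[12,19),[11,18),[10,17),[9,16); WM=13; [6,13) fires=13
i=6 t=7 v=3: DROP (t<13-3); WM=13
i=7 t=16 v=9: → [16,23),[15,22),[14,21),[13,20),[12,19),[11,18),[10,17); WM=14; [7,14) fires=13
i=8 t=24 v=8: → [24,31),[23,30),[22,29),[21,28),[20,27),[19,26),[18,25); WM=22; [8,15) fires=11 [9,16) fires=14 [10,17) fires=19 [11,18) fires=19 [12,19) fires=18 [13,20) fires=18 [14,21) fires=18 [15,22) fires=12
i=9 t=7 v=7: DROP (t<22-3); WM=22
i=10 t=24 v=1: → [24,31),[23,30),[22,29),[21,28),[20,27),[19,26),[18,25); WM=22
i=11 t=21 v=6: → [21,28),[20,27),[19,26),[18,25),[17,24),[16,23),[15,22); WM=22
i=12 t=26 v=9: → [26,33),[25,32),[24,31),[23,30),[22,29),[21,28),[20,27); WM=24; [16,23) fires=15 [17,24) fires=6
i=13 t=27 v=3: → [27,34),[26,33),[25,32),[24,31),[23,30),[22,29),[21,28); WM=25; [18,25) fires=15

21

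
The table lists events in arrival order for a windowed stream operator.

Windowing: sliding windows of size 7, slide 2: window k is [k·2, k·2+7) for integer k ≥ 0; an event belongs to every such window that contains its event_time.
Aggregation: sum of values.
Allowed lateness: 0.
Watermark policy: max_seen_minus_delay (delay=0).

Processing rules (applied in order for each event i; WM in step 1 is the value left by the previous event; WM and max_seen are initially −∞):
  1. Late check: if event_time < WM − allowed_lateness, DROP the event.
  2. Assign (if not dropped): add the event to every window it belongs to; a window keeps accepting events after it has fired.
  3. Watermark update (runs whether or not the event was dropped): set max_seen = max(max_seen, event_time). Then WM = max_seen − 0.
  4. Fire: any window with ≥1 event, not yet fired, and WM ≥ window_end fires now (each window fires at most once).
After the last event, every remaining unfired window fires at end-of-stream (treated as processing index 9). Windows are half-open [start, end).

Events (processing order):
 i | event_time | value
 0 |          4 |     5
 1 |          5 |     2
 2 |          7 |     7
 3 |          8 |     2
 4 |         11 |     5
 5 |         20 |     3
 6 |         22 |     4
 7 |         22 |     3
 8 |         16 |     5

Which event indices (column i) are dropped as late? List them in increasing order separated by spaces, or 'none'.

i=0 t=4 v=5: → [4,11),[2,9),[0,7); WM=4
i=1 t=5 v=2: → [4,11),[2,9),[0,7); WM=5
i=2 t=7 v=7: → [6,13),[4,11),[2,9); WM=7; [0,7) fires=7
i=3 t=8 v=2: → [8,15),[6,13),[4,11),[2,9); WM=8
i=4 t=11 v=5: → [10,17),[8,15),[6,13); WM=11; [2,9) fires=16 [4,11) fires=16
i=5 t=20 v=3: → [20,27),[18,25),[16,23),[14,21); WM=20; [6,13) fires=14 [8,15) fires=7 [10,17) fires=5
i=6 t=22 v=4: → [22,29),[20,27),[18,25),[16,23); WM=22; [14,21) fires=3
i=7 t=22 v=3: → [22,29),[20,27),[18,25),[16,23); WM=22
i=8 t=16 v=5: DROP (t<22-0); WM=22

8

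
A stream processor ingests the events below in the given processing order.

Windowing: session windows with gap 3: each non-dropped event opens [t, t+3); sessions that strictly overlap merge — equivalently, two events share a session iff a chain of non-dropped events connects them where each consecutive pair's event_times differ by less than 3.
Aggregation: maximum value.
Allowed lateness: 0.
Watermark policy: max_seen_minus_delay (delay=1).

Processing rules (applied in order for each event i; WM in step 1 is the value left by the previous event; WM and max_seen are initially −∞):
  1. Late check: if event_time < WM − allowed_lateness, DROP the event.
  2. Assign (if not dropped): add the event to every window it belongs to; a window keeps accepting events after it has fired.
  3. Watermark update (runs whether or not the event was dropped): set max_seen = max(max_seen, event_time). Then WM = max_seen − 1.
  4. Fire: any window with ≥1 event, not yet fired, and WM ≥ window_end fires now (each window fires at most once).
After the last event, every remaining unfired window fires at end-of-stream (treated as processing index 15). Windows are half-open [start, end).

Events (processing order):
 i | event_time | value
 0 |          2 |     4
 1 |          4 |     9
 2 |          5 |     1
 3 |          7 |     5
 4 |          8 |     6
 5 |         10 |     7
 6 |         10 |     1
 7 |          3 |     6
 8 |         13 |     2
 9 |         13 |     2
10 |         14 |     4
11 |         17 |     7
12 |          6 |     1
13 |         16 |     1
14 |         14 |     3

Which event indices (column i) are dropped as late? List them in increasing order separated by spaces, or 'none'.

i=0 t=2 v=4: → [2,5); WM=1
i=1 t=4 v=9: → [2,7); WM=3
i=2 t=5 v=1: → [2,8); WM=4
i=3 t=7 v=5: → [2,10); WM=6
i=4 t=8 v=6: → [2,11); WM=7
i=5 t=10 v=7: → [2,13); WM=9
i=6 t=10 v=1: → [2,13); WM=9
i=7 t=3 v=6: DROP (t<9-0); WM=9
i=8 t=13 v=2: → [13,16); WM=12
i=9 t=13 v=2: → [13,16); WM=12
i=10 t=14 v=4: → [13,17); WM=13
i=11 t=17 v=7: → [17,20); WM=16
i=12 t=6 v=1: DROP (t<16-0); WM=16
i=13 t=16 v=1: → [13,20); WM=16
i=14 t=14 v=3: DROP (t<16-0); WM=16

7 12 14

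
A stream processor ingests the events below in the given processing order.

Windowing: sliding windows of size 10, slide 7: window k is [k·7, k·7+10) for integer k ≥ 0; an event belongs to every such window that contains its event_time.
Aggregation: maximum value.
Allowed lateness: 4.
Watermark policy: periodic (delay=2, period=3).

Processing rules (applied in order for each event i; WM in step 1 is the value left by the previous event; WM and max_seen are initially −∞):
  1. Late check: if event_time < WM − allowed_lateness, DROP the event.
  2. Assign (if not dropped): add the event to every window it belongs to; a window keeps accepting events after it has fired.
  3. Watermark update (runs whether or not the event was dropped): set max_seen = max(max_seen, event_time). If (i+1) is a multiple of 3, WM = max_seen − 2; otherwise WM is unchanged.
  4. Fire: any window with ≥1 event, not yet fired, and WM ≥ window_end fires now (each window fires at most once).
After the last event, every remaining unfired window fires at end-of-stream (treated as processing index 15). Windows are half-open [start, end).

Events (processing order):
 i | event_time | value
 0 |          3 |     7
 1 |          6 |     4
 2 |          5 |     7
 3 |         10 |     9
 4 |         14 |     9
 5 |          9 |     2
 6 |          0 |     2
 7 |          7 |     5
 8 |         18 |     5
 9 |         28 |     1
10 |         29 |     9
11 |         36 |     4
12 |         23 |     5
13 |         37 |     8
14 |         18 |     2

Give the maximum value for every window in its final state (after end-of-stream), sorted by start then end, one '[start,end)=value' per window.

[0,10)=7 [7,17)=9 [14,24)=9 [21,31)=9 [28,38)=9 [35,45)=8

i=0 t=3 v=7: → [0,10); WM=−∞
i=1 t=6 v=4: → [0,10); WM=−∞
i=2 t=5 v=7: → [0,10); WM=4
i=3 t=10 v=9: → [7,17); WM=4
i=4 t=14 v=9: → [14,24),[7,17); WM=4
i=5 t=9 v=2: → [7,17),[0,10); WM=12; [0,10) fires=7
i=6 t=0 v=2: DROP (t<12-4); WM=12
i=7 t=7 v=5: DROP (t<12-4); WM=12
i=8 t=18 v=5: → [14,24); WM=16
i=9 t=28 v=1: → [28,38),[21,31); WM=16
i=10 t=29 v=9: → [28,38),[21,31); WM=16
i=11 t=36 v=4: → [35,45),[28,38); WM=34; [7,17) fires=9 [14,24) fires=9 [21,31) fires=9
i=12 t=23 v=5: DROP (t<34-4); WM=34
i=13 t=37 v=8: → [35,45),[28,38); WM=34
i=14 t=18 v=2: DROP (t<34-4); WM=35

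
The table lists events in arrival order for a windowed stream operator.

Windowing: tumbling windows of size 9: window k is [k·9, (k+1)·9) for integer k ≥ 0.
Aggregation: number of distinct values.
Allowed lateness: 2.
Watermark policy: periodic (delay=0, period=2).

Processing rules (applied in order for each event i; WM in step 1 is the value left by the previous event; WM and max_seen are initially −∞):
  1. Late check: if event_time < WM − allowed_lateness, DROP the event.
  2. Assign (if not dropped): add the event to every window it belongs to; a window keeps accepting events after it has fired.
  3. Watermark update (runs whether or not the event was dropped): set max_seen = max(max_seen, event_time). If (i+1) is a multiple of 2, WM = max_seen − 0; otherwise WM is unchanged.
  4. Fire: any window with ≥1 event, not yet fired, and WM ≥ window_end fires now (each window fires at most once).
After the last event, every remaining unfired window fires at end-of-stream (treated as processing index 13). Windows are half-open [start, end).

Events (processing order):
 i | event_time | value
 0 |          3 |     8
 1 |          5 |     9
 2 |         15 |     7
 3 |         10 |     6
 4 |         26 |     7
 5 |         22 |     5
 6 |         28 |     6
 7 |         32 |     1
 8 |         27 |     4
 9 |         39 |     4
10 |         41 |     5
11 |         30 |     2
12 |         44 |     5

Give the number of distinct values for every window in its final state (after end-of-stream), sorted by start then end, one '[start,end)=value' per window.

[0,9)=2 [9,18)=2 [18,27)=2 [27,36)=2 [36,45)=2

i=0 t=3 v=8: → [0,9); WM=−∞
i=1 t=5 v=9: → [0,9); WM=5
i=2 t=15 v=7: → [9,18); WM=5
i=3 t=10 v=6: → [9,18); WM=15; [0,9) fires=2
i=4 t=26 v=7: → [18,27); WM=15
i=5 t=22 v=5: → [18,27); WM=26; [9,18) fires=2
i=6 t=28 v=6: → [27,36); WM=26
i=7 t=32 v=1: → [27,36); WM=32; [18,27) fires=2
i=8 t=27 v=4: DROP (t<32-2); WM=32
i=9 t=39 v=4: → [36,45); WM=39; [27,36) fires=2
i=10 t=41 v=5: → [36,45); WM=39
i=11 t=30 v=2: DROP (t<39-2); WM=41
i=12 t=44 v=5: → [36,45); WM=41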